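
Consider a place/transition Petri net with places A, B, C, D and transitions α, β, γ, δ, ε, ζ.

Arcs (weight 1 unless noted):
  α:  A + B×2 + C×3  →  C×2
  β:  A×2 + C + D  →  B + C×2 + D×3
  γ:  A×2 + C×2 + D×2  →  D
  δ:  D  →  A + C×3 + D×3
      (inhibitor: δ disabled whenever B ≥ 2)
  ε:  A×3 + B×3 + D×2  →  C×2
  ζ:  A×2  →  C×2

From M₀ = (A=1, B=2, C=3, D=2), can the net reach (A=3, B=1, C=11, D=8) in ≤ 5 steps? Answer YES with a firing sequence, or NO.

NO — not reachable within 5 firings

depth 0: 1 marking
depth 1: 2 markings reached so far
depth 2: 3 markings reached so far
depth 3: 4 markings reached so far
depth 4: 8 markings reached so far
depth 5: 12 markings reached so far
target is not among the 12 markings reachable within 5 steps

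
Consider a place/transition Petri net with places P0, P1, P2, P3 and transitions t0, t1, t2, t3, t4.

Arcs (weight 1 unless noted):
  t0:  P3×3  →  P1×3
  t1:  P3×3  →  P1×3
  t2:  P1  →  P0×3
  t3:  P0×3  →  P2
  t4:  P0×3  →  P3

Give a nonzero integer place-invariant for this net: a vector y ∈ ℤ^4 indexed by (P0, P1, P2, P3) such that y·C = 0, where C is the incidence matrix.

y = (P0:1, P1:3, P2:3, P3:3)

Incidence matrix C (rows=places, cols=transitions):
       t0   t1   t2   t3   t4
   P0   0    0    3   -3   -3
   P1   3    3   -1    0    0
   P2   0    0    0    1    0
   P3  -3   -3    0    0    1

Candidate y = [1, 3, 3, 3]; check y·C column-wise:
  col t0: 1·0 + 3·3 + 3·0 + 3·-3 = 0
  col t1: 1·0 + 3·3 + 3·0 + 3·-3 = 0
  col t2: 1·3 + 3·-1 + 3·0 + 3·0 = 0
  col t3: 1·-3 + 3·0 + 3·1 + 3·0 = 0
  col t4: 1·-3 + 3·0 + 3·0 + 3·1 = 0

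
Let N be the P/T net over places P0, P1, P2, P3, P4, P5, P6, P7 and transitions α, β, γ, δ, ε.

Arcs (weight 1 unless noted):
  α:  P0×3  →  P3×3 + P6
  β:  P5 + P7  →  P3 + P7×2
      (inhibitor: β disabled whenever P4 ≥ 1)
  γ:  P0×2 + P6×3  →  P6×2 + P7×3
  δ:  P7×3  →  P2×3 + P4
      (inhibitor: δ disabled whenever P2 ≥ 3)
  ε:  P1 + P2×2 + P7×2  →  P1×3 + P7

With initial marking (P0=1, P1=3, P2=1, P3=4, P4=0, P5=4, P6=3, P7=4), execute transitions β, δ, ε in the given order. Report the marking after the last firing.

(P0=1, P1=5, P2=2, P3=5, P4=1, P5=3, P6=3, P7=1)

step 1: fire β:  (P0=1, P1=3, P2=1, P3=4, P4=0, P5=4, P6=3, P7=4) → (P0=1, P1=3, P2=1, P3=5, P4=0, P5=3, P6=3, P7=5)
step 2: fire δ:  (P0=1, P1=3, P2=1, P3=5, P4=0, P5=3, P6=3, P7=5) → (P0=1, P1=3, P2=4, P3=5, P4=1, P5=3, P6=3, P7=2)
step 3: fire ε:  (P0=1, P1=3, P2=4, P3=5, P4=1, P5=3, P6=3, P7=2) → (P0=1, P1=5, P2=2, P3=5, P4=1, P5=3, P6=3, P7=1)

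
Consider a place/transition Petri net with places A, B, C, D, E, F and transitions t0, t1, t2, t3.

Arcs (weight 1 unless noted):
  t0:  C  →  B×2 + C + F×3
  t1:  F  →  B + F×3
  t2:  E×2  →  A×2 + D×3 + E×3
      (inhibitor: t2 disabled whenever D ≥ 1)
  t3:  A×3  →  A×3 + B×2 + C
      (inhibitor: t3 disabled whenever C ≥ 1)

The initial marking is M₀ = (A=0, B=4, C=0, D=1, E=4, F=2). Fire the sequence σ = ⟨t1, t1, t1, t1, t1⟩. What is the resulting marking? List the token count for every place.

step 1: fire t1:  (A=0, B=4, C=0, D=1, E=4, F=2) → (A=0, B=5, C=0, D=1, E=4, F=4)
step 2: fire t1:  (A=0, B=5, C=0, D=1, E=4, F=4) → (A=0, B=6, C=0, D=1, E=4, F=6)
step 3: fire t1:  (A=0, B=6, C=0, D=1, E=4, F=6) → (A=0, B=7, C=0, D=1, E=4, F=8)
step 4: fire t1:  (A=0, B=7, C=0, D=1, E=4, F=8) → (A=0, B=8, C=0, D=1, E=4, F=10)
step 5: fire t1:  (A=0, B=8, C=0, D=1, E=4, F=10) → (A=0, B=9, C=0, D=1, E=4, F=12)

(A=0, B=9, C=0, D=1, E=4, F=12)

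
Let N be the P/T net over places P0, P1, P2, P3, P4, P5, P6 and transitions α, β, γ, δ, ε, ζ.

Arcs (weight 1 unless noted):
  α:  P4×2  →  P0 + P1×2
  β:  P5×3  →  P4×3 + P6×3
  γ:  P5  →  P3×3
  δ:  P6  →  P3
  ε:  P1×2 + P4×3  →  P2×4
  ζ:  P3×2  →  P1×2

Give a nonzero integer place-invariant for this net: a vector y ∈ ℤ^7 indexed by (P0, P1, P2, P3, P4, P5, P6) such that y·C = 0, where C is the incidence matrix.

y = (P0:2, P1:1, P2:2, P3:1, P4:2, P5:3, P6:1)

Incidence matrix C (rows=places, cols=transitions):
        α    β    γ    δ    ε    ζ
   P0   1    0    0    0    0    0
   P1   2    0    0    0   -2    2
   P2   0    0    0    0    4    0
   P3   0    0    3    1    0   -2
   P4  -2    3    0    0   -3    0
   P5   0   -3   -1    0    0    0
   P6   0    3    0   -1    0    0

Candidate y = [2, 1, 2, 1, 2, 3, 1]; check y·C column-wise:
  col α: 2·1 + 1·2 + 2·0 + 1·0 + 2·-2 + 3·0 + 1·0 = 0
  col β: 2·0 + 1·0 + 2·0 + 1·0 + 2·3 + 3·-3 + 1·3 = 0
  col γ: 2·0 + 1·0 + 2·0 + 1·3 + 2·0 + 3·-1 + 1·0 = 0
  col δ: 2·0 + 1·0 + 2·0 + 1·1 + 2·0 + 3·0 + 1·-1 = 0
  col ε: 2·0 + 1·-2 + 2·4 + 1·0 + 2·-3 + 3·0 + 1·0 = 0
  col ζ: 2·0 + 1·2 + 2·0 + 1·-2 + 2·0 + 3·0 + 1·0 = 0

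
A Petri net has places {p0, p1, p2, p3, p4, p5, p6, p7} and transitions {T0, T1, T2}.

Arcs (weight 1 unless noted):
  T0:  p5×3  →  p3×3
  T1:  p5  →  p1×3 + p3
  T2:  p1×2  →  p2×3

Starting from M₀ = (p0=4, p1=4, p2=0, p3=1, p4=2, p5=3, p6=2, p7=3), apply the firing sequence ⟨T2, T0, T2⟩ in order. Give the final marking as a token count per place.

step 1: fire T2:  (p0=4, p1=4, p2=0, p3=1, p4=2, p5=3, p6=2, p7=3) → (p0=4, p1=2, p2=3, p3=1, p4=2, p5=3, p6=2, p7=3)
step 2: fire T0:  (p0=4, p1=2, p2=3, p3=1, p4=2, p5=3, p6=2, p7=3) → (p0=4, p1=2, p2=3, p3=4, p4=2, p5=0, p6=2, p7=3)
step 3: fire T2:  (p0=4, p1=2, p2=3, p3=4, p4=2, p5=0, p6=2, p7=3) → (p0=4, p1=0, p2=6, p3=4, p4=2, p5=0, p6=2, p7=3)

(p0=4, p1=0, p2=6, p3=4, p4=2, p5=0, p6=2, p7=3)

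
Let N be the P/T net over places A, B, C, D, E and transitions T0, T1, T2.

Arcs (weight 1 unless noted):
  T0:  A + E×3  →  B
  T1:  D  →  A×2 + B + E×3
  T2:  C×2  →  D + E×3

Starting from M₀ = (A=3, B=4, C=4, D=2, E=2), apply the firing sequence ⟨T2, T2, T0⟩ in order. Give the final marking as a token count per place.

step 1: fire T2:  (A=3, B=4, C=4, D=2, E=2) → (A=3, B=4, C=2, D=3, E=5)
step 2: fire T2:  (A=3, B=4, C=2, D=3, E=5) → (A=3, B=4, C=0, D=4, E=8)
step 3: fire T0:  (A=3, B=4, C=0, D=4, E=8) → (A=2, B=5, C=0, D=4, E=5)

(A=2, B=5, C=0, D=4, E=5)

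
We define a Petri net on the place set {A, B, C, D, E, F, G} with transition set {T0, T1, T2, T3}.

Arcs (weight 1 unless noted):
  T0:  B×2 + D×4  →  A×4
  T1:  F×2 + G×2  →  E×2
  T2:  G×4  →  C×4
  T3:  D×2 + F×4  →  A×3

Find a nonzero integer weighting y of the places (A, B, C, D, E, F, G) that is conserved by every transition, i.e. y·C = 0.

Incidence matrix C (rows=places, cols=transitions):
       T0   T1   T2   T3
    A   4    0    0    3
    B  -2    0    0    0
    C   0    0    4    0
    D  -4    0    0   -2
    E   0    2    0    0
    F   0   -2    0   -4
    G   0   -2   -4    0

Candidate y = [2, -2, 0, 3, 0, 0, 0]; check y·C column-wise:
  col T0: 2·4 + -2·-2 + 3·-4 = 0
  col T1: 2·0 + -2·0 + 3·0 + 0·2 + 0·-2 + 0·-2 = 0
  col T2: 2·0 + -2·0 + 0·4 + 3·0 + 0·-4 = 0
  col T3: 2·3 + -2·0 + 3·-2 + 0·-4 = 0

y = (A:2, B:-2, C:0, D:3, E:0, F:0, G:0)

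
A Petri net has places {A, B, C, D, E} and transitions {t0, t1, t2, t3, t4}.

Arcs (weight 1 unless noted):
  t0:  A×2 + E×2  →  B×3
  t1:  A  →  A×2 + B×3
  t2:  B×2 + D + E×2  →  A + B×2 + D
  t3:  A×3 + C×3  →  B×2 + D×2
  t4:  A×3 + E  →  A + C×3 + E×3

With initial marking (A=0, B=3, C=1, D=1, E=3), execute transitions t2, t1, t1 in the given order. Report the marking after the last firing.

(A=3, B=9, C=1, D=1, E=1)

step 1: fire t2:  (A=0, B=3, C=1, D=1, E=3) → (A=1, B=3, C=1, D=1, E=1)
step 2: fire t1:  (A=1, B=3, C=1, D=1, E=1) → (A=2, B=6, C=1, D=1, E=1)
step 3: fire t1:  (A=2, B=6, C=1, D=1, E=1) → (A=3, B=9, C=1, D=1, E=1)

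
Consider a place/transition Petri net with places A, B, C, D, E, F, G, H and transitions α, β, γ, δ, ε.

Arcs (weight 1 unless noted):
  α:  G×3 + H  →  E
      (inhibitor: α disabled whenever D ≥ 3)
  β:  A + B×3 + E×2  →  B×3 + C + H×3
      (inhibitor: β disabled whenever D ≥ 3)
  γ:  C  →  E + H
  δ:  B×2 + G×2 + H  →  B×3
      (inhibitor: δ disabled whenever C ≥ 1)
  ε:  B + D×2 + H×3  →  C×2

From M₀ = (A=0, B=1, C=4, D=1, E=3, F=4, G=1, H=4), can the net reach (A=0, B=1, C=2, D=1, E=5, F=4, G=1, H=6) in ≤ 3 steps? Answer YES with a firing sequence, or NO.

step 1: fire γ:  (A=0, B=1, C=4, D=1, E=3, F=4, G=1, H=4) → (A=0, B=1, C=3, D=1, E=4, F=4, G=1, H=5)
step 2: fire γ:  (A=0, B=1, C=3, D=1, E=4, F=4, G=1, H=5) → (A=0, B=1, C=2, D=1, E=5, F=4, G=1, H=6)

YES — reachable via ⟨γ, γ⟩ (2 firings)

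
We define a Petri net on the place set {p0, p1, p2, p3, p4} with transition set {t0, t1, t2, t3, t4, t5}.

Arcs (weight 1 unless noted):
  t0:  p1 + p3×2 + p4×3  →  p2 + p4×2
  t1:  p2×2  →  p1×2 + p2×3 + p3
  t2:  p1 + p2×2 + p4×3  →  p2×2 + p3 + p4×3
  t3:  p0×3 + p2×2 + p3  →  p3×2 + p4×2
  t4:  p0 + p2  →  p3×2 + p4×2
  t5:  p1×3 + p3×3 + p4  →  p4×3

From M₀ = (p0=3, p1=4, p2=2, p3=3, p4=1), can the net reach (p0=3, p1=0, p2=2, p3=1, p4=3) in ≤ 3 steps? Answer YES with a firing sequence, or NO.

step 1: fire t5:  (p0=3, p1=4, p2=2, p3=3, p4=1) → (p0=3, p1=1, p2=2, p3=0, p4=3)
step 2: fire t2:  (p0=3, p1=1, p2=2, p3=0, p4=3) → (p0=3, p1=0, p2=2, p3=1, p4=3)

YES — reachable via ⟨t5, t2⟩ (2 firings)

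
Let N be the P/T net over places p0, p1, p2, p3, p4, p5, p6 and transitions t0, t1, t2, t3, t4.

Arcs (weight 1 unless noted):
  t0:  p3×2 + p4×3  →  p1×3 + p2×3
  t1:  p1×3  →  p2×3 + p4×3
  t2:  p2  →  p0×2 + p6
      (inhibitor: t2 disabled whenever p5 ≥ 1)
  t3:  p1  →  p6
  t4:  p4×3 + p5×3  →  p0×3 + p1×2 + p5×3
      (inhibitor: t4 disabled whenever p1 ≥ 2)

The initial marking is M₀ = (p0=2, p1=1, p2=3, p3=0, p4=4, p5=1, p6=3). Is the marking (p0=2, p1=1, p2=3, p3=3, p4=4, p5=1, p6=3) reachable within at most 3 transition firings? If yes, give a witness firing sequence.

NO — not reachable within 3 firings

depth 0: 1 marking
depth 1: 2 markings reached so far
depth 2: 2 markings reached so far
(frontier empty at depth 2; search complete)
target is not among the 2 markings reachable within 3 steps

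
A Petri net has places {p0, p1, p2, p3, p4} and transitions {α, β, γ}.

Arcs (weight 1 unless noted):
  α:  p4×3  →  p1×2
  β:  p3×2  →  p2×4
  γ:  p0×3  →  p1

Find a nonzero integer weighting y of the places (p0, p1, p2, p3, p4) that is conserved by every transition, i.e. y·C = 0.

y = (p0:0, p1:0, p2:1, p3:2, p4:0)

Incidence matrix C (rows=places, cols=transitions):
        α    β    γ
   p0   0    0   -3
   p1   2    0    1
   p2   0    4    0
   p3   0   -2    0
   p4  -3    0    0

Candidate y = [0, 0, 1, 2, 0]; check y·C column-wise:
  col α: 0·2 + 1·0 + 2·0 + 0·-3 = 0
  col β: 1·4 + 2·-2 = 0
  col γ: 0·-3 + 0·1 + 1·0 + 2·0 = 0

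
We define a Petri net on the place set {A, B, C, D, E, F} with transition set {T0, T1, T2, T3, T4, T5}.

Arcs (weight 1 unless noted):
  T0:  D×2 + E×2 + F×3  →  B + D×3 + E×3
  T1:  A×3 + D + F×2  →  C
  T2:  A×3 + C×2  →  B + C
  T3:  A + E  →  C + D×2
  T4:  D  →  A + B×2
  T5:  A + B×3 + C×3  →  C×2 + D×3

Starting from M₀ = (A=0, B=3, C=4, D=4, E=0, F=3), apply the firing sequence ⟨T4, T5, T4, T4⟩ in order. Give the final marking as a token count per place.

step 1: fire T4:  (A=0, B=3, C=4, D=4, E=0, F=3) → (A=1, B=5, C=4, D=3, E=0, F=3)
step 2: fire T5:  (A=1, B=5, C=4, D=3, E=0, F=3) → (A=0, B=2, C=3, D=6, E=0, F=3)
step 3: fire T4:  (A=0, B=2, C=3, D=6, E=0, F=3) → (A=1, B=4, C=3, D=5, E=0, F=3)
step 4: fire T4:  (A=1, B=4, C=3, D=5, E=0, F=3) → (A=2, B=6, C=3, D=4, E=0, F=3)

(A=2, B=6, C=3, D=4, E=0, F=3)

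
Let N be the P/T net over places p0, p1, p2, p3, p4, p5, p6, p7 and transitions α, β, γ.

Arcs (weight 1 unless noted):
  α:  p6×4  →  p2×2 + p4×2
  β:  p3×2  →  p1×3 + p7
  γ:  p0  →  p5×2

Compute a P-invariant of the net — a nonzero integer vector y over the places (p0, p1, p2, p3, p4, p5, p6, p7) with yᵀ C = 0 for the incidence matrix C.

Incidence matrix C (rows=places, cols=transitions):
        α    β    γ
   p0   0    0   -1
   p1   0    3    0
   p2   2    0    0
   p3   0   -2    0
   p4   2    0    0
   p5   0    0    2
   p6  -4    0    0
   p7   0    1    0

Candidate y = [0, 2, 0, 3, 0, 0, 0, 0]; check y·C column-wise:
  col α: 2·0 + 0·2 + 3·0 + 0·2 + 0·-4 = 0
  col β: 2·3 + 3·-2 + 0·1 = 0
  col γ: 0·-1 + 2·0 + 3·0 + 0·2 = 0

y = (p0:0, p1:2, p2:0, p3:3, p4:0, p5:0, p6:0, p7:0)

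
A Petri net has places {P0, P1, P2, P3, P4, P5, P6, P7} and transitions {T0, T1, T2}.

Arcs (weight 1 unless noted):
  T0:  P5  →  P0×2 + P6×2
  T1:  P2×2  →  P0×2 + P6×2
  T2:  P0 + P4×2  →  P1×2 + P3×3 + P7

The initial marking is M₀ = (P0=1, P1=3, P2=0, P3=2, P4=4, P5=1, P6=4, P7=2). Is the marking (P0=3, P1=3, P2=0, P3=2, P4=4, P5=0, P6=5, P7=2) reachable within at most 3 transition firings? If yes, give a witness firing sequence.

depth 0: 1 marking
depth 1: 3 markings reached so far
depth 2: 4 markings reached so far
depth 3: 5 markings reached so far
target is not among the 5 markings reachable within 3 steps

NO — not reachable within 3 firings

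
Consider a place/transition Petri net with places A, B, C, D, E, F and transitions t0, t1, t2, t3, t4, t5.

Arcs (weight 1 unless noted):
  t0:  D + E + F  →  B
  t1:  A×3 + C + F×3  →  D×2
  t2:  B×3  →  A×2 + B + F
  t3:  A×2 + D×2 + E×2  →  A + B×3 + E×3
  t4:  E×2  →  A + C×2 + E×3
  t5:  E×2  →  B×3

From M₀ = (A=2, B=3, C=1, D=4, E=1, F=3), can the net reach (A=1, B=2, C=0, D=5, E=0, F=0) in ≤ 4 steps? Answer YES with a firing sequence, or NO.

YES — reachable via ⟨t0, t2, t1⟩ (3 firings)

step 1: fire t0:  (A=2, B=3, C=1, D=4, E=1, F=3) → (A=2, B=4, C=1, D=3, E=0, F=2)
step 2: fire t2:  (A=2, B=4, C=1, D=3, E=0, F=2) → (A=4, B=2, C=1, D=3, E=0, F=3)
step 3: fire t1:  (A=4, B=2, C=1, D=3, E=0, F=3) → (A=1, B=2, C=0, D=5, E=0, F=0)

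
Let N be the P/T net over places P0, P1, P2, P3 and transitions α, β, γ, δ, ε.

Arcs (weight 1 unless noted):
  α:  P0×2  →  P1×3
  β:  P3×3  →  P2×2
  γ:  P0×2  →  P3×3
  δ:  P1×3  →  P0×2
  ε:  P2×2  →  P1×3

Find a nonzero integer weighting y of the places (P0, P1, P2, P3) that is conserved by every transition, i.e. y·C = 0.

y = (P0:3, P1:2, P2:3, P3:2)

Incidence matrix C (rows=places, cols=transitions):
        α    β    γ    δ    ε
   P0  -2    0   -2    2    0
   P1   3    0    0   -3    3
   P2   0    2    0    0   -2
   P3   0   -3    3    0    0

Candidate y = [3, 2, 3, 2]; check y·C column-wise:
  col α: 3·-2 + 2·3 + 3·0 + 2·0 = 0
  col β: 3·0 + 2·0 + 3·2 + 2·-3 = 0
  col γ: 3·-2 + 2·0 + 3·0 + 2·3 = 0
  col δ: 3·2 + 2·-3 + 3·0 + 2·0 = 0
  col ε: 3·0 + 2·3 + 3·-2 + 2·0 = 0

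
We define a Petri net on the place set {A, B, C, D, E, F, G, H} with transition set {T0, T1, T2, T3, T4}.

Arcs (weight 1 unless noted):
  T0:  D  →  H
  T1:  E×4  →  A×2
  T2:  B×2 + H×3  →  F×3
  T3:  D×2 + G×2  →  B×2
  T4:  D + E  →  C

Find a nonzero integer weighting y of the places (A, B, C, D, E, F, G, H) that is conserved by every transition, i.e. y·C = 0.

Incidence matrix C (rows=places, cols=transitions):
       T0   T1   T2   T3   T4
    A   0    2    0    0    0
    B   0    0   -2    2    0
    C   0    0    0    0    1
    D  -1    0    0   -2   -1
    E   0   -4    0    0   -1
    F   0    0    3    0    0
    G   0    0    0   -2    0
    H   1    0   -3    0    0

Candidate y = [2, 0, 1, 0, 1, 0, 0, 0]; check y·C column-wise:
  col T0: 2·0 + 1·0 + 0·-1 + 1·0 + 0·1 = 0
  col T1: 2·2 + 1·0 + 1·-4 = 0
  col T2: 2·0 + 0·-2 + 1·0 + 1·0 + 0·3 + 0·-3 = 0
  col T3: 2·0 + 0·2 + 1·0 + 0·-2 + 1·0 + 0·-2 = 0
  col T4: 2·0 + 1·1 + 0·-1 + 1·-1 = 0

y = (A:2, B:0, C:1, D:0, E:1, F:0, G:0, H:0)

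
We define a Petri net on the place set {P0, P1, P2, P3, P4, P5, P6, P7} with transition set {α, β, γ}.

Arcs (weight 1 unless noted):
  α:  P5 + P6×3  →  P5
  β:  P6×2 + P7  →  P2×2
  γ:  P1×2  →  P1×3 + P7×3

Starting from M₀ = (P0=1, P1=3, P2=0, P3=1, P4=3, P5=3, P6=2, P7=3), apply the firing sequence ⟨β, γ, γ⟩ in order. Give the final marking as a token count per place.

step 1: fire β:  (P0=1, P1=3, P2=0, P3=1, P4=3, P5=3, P6=2, P7=3) → (P0=1, P1=3, P2=2, P3=1, P4=3, P5=3, P6=0, P7=2)
step 2: fire γ:  (P0=1, P1=3, P2=2, P3=1, P4=3, P5=3, P6=0, P7=2) → (P0=1, P1=4, P2=2, P3=1, P4=3, P5=3, P6=0, P7=5)
step 3: fire γ:  (P0=1, P1=4, P2=2, P3=1, P4=3, P5=3, P6=0, P7=5) → (P0=1, P1=5, P2=2, P3=1, P4=3, P5=3, P6=0, P7=8)

(P0=1, P1=5, P2=2, P3=1, P4=3, P5=3, P6=0, P7=8)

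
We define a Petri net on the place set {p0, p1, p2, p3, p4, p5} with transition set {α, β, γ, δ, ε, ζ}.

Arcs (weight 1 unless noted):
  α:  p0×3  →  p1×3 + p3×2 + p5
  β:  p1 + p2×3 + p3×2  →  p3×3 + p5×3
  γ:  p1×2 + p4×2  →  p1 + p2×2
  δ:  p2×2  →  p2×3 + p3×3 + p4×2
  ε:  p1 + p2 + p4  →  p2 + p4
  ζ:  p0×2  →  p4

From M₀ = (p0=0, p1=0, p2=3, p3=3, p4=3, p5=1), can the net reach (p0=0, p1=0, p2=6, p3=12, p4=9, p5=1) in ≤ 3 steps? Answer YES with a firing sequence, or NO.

step 1: fire δ:  (p0=0, p1=0, p2=3, p3=3, p4=3, p5=1) → (p0=0, p1=0, p2=4, p3=6, p4=5, p5=1)
step 2: fire δ:  (p0=0, p1=0, p2=4, p3=6, p4=5, p5=1) → (p0=0, p1=0, p2=5, p3=9, p4=7, p5=1)
step 3: fire δ:  (p0=0, p1=0, p2=5, p3=9, p4=7, p5=1) → (p0=0, p1=0, p2=6, p3=12, p4=9, p5=1)

YES — reachable via ⟨δ, δ, δ⟩ (3 firings)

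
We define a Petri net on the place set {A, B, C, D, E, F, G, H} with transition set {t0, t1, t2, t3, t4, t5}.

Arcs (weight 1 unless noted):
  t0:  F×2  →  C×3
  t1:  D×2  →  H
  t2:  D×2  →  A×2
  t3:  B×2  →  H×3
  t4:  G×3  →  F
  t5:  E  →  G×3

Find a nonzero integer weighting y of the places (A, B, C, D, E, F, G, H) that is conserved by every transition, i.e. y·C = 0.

y = (A:0, B:0, C:2, D:0, E:3, F:3, G:1, H:0)

Incidence matrix C (rows=places, cols=transitions):
       t0   t1   t2   t3   t4   t5
    A   0    0    2    0    0    0
    B   0    0    0   -2    0    0
    C   3    0    0    0    0    0
    D   0   -2   -2    0    0    0
    E   0    0    0    0    0   -1
    F  -2    0    0    0    1    0
    G   0    0    0    0   -3    3
    H   0    1    0    3    0    0

Candidate y = [0, 0, 2, 0, 3, 3, 1, 0]; check y·C column-wise:
  col t0: 2·3 + 3·0 + 3·-2 + 1·0 = 0
  col t1: 2·0 + 0·-2 + 3·0 + 3·0 + 1·0 + 0·1 = 0
  col t2: 0·2 + 2·0 + 0·-2 + 3·0 + 3·0 + 1·0 = 0
  col t3: 0·-2 + 2·0 + 3·0 + 3·0 + 1·0 + 0·3 = 0
  col t4: 2·0 + 3·0 + 3·1 + 1·-3 = 0
  col t5: 2·0 + 3·-1 + 3·0 + 1·3 = 0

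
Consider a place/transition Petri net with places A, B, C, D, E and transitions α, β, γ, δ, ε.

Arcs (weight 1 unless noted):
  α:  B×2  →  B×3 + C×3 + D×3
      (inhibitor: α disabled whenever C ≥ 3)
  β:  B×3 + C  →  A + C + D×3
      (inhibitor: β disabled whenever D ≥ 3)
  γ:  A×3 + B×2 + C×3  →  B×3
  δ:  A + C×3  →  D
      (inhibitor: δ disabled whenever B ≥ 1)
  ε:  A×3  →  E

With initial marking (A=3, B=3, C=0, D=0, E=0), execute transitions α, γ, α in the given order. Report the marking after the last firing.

(A=0, B=6, C=3, D=6, E=0)

step 1: fire α:  (A=3, B=3, C=0, D=0, E=0) → (A=3, B=4, C=3, D=3, E=0)
step 2: fire γ:  (A=3, B=4, C=3, D=3, E=0) → (A=0, B=5, C=0, D=3, E=0)
step 3: fire α:  (A=0, B=5, C=0, D=3, E=0) → (A=0, B=6, C=3, D=6, E=0)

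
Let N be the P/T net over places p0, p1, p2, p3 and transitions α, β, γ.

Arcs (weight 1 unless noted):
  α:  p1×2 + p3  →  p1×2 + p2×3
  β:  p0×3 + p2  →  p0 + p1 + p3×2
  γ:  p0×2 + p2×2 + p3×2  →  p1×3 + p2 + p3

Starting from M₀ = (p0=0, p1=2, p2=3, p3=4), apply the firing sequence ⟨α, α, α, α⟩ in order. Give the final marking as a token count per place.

step 1: fire α:  (p0=0, p1=2, p2=3, p3=4) → (p0=0, p1=2, p2=6, p3=3)
step 2: fire α:  (p0=0, p1=2, p2=6, p3=3) → (p0=0, p1=2, p2=9, p3=2)
step 3: fire α:  (p0=0, p1=2, p2=9, p3=2) → (p0=0, p1=2, p2=12, p3=1)
step 4: fire α:  (p0=0, p1=2, p2=12, p3=1) → (p0=0, p1=2, p2=15, p3=0)

(p0=0, p1=2, p2=15, p3=0)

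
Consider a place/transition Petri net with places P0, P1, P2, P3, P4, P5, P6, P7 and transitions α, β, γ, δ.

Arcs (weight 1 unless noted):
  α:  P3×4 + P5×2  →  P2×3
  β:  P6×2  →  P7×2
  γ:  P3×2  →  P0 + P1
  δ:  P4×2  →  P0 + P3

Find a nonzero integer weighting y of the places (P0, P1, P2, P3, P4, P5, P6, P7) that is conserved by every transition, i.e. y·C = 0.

Incidence matrix C (rows=places, cols=transitions):
        α    β    γ    δ
   P0   0    0    1    1
   P1   0    0    1    0
   P2   3    0    0    0
   P3  -4    0   -2    1
   P4   0    0    0   -2
   P5  -2    0    0    0
   P6   0   -2    0    0
   P7   0    2    0    0

Candidate y = [3, -9, -4, -3, 0, 0, 0, 0]; check y·C column-wise:
  col α: 3·0 + -9·0 + -4·3 + -3·-4 + 0·-2 = 0
  col β: 3·0 + -9·0 + -4·0 + -3·0 + 0·-2 + 0·2 = 0
  col γ: 3·1 + -9·1 + -4·0 + -3·-2 = 0
  col δ: 3·1 + -9·0 + -4·0 + -3·1 + 0·-2 = 0

y = (P0:3, P1:-9, P2:-4, P3:-3, P4:0, P5:0, P6:0, P7:0)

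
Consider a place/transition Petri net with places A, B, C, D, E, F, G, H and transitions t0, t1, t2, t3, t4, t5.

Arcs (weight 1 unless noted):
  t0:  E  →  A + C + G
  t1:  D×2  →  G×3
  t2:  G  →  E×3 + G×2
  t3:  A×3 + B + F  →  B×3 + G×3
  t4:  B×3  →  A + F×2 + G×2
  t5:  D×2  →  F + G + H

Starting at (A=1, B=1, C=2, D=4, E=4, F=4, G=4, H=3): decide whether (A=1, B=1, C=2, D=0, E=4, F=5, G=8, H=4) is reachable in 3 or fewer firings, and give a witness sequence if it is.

step 1: fire t1:  (A=1, B=1, C=2, D=4, E=4, F=4, G=4, H=3) → (A=1, B=1, C=2, D=2, E=4, F=4, G=7, H=3)
step 2: fire t5:  (A=1, B=1, C=2, D=2, E=4, F=4, G=7, H=3) → (A=1, B=1, C=2, D=0, E=4, F=5, G=8, H=4)

YES — reachable via ⟨t1, t5⟩ (2 firings)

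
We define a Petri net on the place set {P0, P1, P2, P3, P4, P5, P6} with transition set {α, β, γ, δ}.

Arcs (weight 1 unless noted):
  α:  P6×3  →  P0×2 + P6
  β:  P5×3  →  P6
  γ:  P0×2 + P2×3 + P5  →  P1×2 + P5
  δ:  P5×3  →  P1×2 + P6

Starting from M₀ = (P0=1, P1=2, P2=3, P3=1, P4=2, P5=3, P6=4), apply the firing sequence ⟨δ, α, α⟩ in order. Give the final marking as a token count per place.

(P0=5, P1=4, P2=3, P3=1, P4=2, P5=0, P6=1)

step 1: fire δ:  (P0=1, P1=2, P2=3, P3=1, P4=2, P5=3, P6=4) → (P0=1, P1=4, P2=3, P3=1, P4=2, P5=0, P6=5)
step 2: fire α:  (P0=1, P1=4, P2=3, P3=1, P4=2, P5=0, P6=5) → (P0=3, P1=4, P2=3, P3=1, P4=2, P5=0, P6=3)
step 3: fire α:  (P0=3, P1=4, P2=3, P3=1, P4=2, P5=0, P6=3) → (P0=5, P1=4, P2=3, P3=1, P4=2, P5=0, P6=1)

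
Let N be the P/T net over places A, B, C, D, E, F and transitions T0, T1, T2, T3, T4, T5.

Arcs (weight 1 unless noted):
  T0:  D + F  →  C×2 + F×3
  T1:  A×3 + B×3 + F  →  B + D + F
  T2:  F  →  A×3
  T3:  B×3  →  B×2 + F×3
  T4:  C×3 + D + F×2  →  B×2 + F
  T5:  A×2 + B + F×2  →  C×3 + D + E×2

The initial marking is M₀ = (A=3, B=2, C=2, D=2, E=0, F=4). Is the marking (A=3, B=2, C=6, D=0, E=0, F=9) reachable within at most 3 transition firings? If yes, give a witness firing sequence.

depth 0: 1 marking
depth 1: 4 markings reached so far
depth 2: 11 markings reached so far
depth 3: 23 markings reached so far
target is not among the 23 markings reachable within 3 steps

NO — not reachable within 3 firings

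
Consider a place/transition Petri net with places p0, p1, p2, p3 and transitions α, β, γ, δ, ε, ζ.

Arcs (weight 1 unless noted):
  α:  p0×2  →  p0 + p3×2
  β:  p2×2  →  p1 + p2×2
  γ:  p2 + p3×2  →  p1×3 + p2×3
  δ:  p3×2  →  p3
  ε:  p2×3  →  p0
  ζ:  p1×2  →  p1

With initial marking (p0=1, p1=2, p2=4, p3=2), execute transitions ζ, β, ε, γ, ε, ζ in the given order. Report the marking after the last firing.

(p0=3, p1=4, p2=0, p3=0)

step 1: fire ζ:  (p0=1, p1=2, p2=4, p3=2) → (p0=1, p1=1, p2=4, p3=2)
step 2: fire β:  (p0=1, p1=1, p2=4, p3=2) → (p0=1, p1=2, p2=4, p3=2)
step 3: fire ε:  (p0=1, p1=2, p2=4, p3=2) → (p0=2, p1=2, p2=1, p3=2)
step 4: fire γ:  (p0=2, p1=2, p2=1, p3=2) → (p0=2, p1=5, p2=3, p3=0)
step 5: fire ε:  (p0=2, p1=5, p2=3, p3=0) → (p0=3, p1=5, p2=0, p3=0)
step 6: fire ζ:  (p0=3, p1=5, p2=0, p3=0) → (p0=3, p1=4, p2=0, p3=0)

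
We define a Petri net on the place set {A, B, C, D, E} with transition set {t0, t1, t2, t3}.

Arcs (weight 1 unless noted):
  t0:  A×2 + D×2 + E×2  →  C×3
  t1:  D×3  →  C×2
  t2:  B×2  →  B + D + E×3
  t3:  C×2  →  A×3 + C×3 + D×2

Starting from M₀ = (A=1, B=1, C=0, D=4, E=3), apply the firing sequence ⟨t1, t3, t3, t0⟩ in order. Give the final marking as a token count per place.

step 1: fire t1:  (A=1, B=1, C=0, D=4, E=3) → (A=1, B=1, C=2, D=1, E=3)
step 2: fire t3:  (A=1, B=1, C=2, D=1, E=3) → (A=4, B=1, C=3, D=3, E=3)
step 3: fire t3:  (A=4, B=1, C=3, D=3, E=3) → (A=7, B=1, C=4, D=5, E=3)
step 4: fire t0:  (A=7, B=1, C=4, D=5, E=3) → (A=5, B=1, C=7, D=3, E=1)

(A=5, B=1, C=7, D=3, E=1)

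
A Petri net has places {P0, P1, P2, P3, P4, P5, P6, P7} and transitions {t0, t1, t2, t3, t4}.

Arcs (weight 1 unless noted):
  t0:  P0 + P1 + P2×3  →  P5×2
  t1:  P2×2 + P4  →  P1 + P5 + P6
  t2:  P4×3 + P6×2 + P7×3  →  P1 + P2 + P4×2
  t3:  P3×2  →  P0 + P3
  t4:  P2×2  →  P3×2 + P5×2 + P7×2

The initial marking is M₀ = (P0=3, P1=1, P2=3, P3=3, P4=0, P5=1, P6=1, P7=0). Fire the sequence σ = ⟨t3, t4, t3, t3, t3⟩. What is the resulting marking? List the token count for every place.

(P0=7, P1=1, P2=1, P3=1, P4=0, P5=3, P6=1, P7=2)

step 1: fire t3:  (P0=3, P1=1, P2=3, P3=3, P4=0, P5=1, P6=1, P7=0) → (P0=4, P1=1, P2=3, P3=2, P4=0, P5=1, P6=1, P7=0)
step 2: fire t4:  (P0=4, P1=1, P2=3, P3=2, P4=0, P5=1, P6=1, P7=0) → (P0=4, P1=1, P2=1, P3=4, P4=0, P5=3, P6=1, P7=2)
step 3: fire t3:  (P0=4, P1=1, P2=1, P3=4, P4=0, P5=3, P6=1, P7=2) → (P0=5, P1=1, P2=1, P3=3, P4=0, P5=3, P6=1, P7=2)
step 4: fire t3:  (P0=5, P1=1, P2=1, P3=3, P4=0, P5=3, P6=1, P7=2) → (P0=6, P1=1, P2=1, P3=2, P4=0, P5=3, P6=1, P7=2)
step 5: fire t3:  (P0=6, P1=1, P2=1, P3=2, P4=0, P5=3, P6=1, P7=2) → (P0=7, P1=1, P2=1, P3=1, P4=0, P5=3, P6=1, P7=2)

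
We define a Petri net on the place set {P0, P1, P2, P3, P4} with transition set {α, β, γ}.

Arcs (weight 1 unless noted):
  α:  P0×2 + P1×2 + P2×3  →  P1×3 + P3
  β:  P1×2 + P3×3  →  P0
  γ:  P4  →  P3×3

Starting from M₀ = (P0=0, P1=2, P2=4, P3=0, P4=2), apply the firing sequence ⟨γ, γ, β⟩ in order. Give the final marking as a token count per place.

(P0=1, P1=0, P2=4, P3=3, P4=0)

step 1: fire γ:  (P0=0, P1=2, P2=4, P3=0, P4=2) → (P0=0, P1=2, P2=4, P3=3, P4=1)
step 2: fire γ:  (P0=0, P1=2, P2=4, P3=3, P4=1) → (P0=0, P1=2, P2=4, P3=6, P4=0)
step 3: fire β:  (P0=0, P1=2, P2=4, P3=6, P4=0) → (P0=1, P1=0, P2=4, P3=3, P4=0)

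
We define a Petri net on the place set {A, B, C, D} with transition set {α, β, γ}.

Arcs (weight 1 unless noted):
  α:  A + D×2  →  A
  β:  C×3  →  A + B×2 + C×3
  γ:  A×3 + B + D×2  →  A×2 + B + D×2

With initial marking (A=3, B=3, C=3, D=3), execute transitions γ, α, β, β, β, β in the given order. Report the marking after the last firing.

(A=6, B=11, C=3, D=1)

step 1: fire γ:  (A=3, B=3, C=3, D=3) → (A=2, B=3, C=3, D=3)
step 2: fire α:  (A=2, B=3, C=3, D=3) → (A=2, B=3, C=3, D=1)
step 3: fire β:  (A=2, B=3, C=3, D=1) → (A=3, B=5, C=3, D=1)
step 4: fire β:  (A=3, B=5, C=3, D=1) → (A=4, B=7, C=3, D=1)
step 5: fire β:  (A=4, B=7, C=3, D=1) → (A=5, B=9, C=3, D=1)
step 6: fire β:  (A=5, B=9, C=3, D=1) → (A=6, B=11, C=3, D=1)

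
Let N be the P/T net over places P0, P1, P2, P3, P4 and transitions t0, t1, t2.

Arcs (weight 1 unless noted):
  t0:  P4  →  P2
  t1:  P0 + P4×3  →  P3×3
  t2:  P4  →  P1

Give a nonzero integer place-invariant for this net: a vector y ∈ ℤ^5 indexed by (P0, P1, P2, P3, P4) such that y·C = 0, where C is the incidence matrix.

y = (P0:3, P1:0, P2:0, P3:1, P4:0)

Incidence matrix C (rows=places, cols=transitions):
       t0   t1   t2
   P0   0   -1    0
   P1   0    0    1
   P2   1    0    0
   P3   0    3    0
   P4  -1   -3   -1

Candidate y = [3, 0, 0, 1, 0]; check y·C column-wise:
  col t0: 3·0 + 0·1 + 1·0 + 0·-1 = 0
  col t1: 3·-1 + 1·3 + 0·-3 = 0
  col t2: 3·0 + 0·1 + 1·0 + 0·-1 = 0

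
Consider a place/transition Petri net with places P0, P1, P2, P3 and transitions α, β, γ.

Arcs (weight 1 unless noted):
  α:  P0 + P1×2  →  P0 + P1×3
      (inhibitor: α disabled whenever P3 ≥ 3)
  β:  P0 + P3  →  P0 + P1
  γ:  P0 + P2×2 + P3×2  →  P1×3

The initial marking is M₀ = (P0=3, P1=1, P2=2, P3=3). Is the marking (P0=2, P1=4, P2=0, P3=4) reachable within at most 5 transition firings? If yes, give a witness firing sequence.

depth 0: 1 marking
depth 1: 3 markings reached so far
depth 2: 7 markings reached so far
depth 3: 12 markings reached so far
depth 4: 17 markings reached so far
depth 5: 22 markings reached so far
target is not among the 22 markings reachable within 5 steps

NO — not reachable within 5 firings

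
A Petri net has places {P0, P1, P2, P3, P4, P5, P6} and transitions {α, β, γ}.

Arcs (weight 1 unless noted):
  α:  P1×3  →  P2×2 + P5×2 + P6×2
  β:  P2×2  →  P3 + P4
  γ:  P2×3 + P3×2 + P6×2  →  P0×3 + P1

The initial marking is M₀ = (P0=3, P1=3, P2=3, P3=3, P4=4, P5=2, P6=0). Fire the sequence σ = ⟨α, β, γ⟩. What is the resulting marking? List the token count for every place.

(P0=6, P1=1, P2=0, P3=2, P4=5, P5=4, P6=0)

step 1: fire α:  (P0=3, P1=3, P2=3, P3=3, P4=4, P5=2, P6=0) → (P0=3, P1=0, P2=5, P3=3, P4=4, P5=4, P6=2)
step 2: fire β:  (P0=3, P1=0, P2=5, P3=3, P4=4, P5=4, P6=2) → (P0=3, P1=0, P2=3, P3=4, P4=5, P5=4, P6=2)
step 3: fire γ:  (P0=3, P1=0, P2=3, P3=4, P4=5, P5=4, P6=2) → (P0=6, P1=1, P2=0, P3=2, P4=5, P5=4, P6=0)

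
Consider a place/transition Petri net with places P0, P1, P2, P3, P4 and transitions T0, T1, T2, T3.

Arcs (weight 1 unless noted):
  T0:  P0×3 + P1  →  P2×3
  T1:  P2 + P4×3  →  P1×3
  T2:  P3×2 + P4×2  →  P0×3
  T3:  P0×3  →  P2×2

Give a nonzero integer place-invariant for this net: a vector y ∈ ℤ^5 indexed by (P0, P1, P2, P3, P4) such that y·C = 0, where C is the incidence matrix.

Incidence matrix C (rows=places, cols=transitions):
       T0   T1   T2   T3
   P0  -3    0    3   -3
   P1  -1    3    0    0
   P2   3   -1    0    2
   P3   0    0   -2    0
   P4   0   -3   -2    0

Candidate y = [2, 3, 3, 1, 2]; check y·C column-wise:
  col T0: 2·-3 + 3·-1 + 3·3 + 1·0 + 2·0 = 0
  col T1: 2·0 + 3·3 + 3·-1 + 1·0 + 2·-3 = 0
  col T2: 2·3 + 3·0 + 3·0 + 1·-2 + 2·-2 = 0
  col T3: 2·-3 + 3·0 + 3·2 + 1·0 + 2·0 = 0

y = (P0:2, P1:3, P2:3, P3:1, P4:2)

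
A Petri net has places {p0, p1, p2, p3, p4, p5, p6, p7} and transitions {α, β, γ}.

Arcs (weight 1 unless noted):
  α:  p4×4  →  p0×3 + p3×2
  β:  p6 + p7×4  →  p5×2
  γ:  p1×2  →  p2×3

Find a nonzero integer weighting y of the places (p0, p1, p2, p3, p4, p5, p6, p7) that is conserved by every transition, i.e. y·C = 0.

y = (p0:0, p1:3, p2:2, p3:0, p4:0, p5:0, p6:0, p7:0)

Incidence matrix C (rows=places, cols=transitions):
        α    β    γ
   p0   3    0    0
   p1   0    0   -2
   p2   0    0    3
   p3   2    0    0
   p4  -4    0    0
   p5   0    2    0
   p6   0   -1    0
   p7   0   -4    0

Candidate y = [0, 3, 2, 0, 0, 0, 0, 0]; check y·C column-wise:
  col α: 0·3 + 3·0 + 2·0 + 0·2 + 0·-4 = 0
  col β: 3·0 + 2·0 + 0·2 + 0·-1 + 0·-4 = 0
  col γ: 3·-2 + 2·3 = 0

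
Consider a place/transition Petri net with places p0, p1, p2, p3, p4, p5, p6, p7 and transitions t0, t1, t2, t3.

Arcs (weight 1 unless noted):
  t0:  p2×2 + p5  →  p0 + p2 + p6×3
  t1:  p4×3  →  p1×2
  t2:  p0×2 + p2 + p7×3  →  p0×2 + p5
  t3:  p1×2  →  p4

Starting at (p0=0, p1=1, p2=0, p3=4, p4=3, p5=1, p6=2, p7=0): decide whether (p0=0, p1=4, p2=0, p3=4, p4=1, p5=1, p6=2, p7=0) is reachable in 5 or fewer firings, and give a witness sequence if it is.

NO — not reachable within 5 firings

depth 0: 1 marking
depth 1: 2 markings reached so far
depth 2: 3 markings reached so far
depth 3: 3 markings reached so far
(frontier empty at depth 3; search complete)
target is not among the 3 markings reachable within 5 steps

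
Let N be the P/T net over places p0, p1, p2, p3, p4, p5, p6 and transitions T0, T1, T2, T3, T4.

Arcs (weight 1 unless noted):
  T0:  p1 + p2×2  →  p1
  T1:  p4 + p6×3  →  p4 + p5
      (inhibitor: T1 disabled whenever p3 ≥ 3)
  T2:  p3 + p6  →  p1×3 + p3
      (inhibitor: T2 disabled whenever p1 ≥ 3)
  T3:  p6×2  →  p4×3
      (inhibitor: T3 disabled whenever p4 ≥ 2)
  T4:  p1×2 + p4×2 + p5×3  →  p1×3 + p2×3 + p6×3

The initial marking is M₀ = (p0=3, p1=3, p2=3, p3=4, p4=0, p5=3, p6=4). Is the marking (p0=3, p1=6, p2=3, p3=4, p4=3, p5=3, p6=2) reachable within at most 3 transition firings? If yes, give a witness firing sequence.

NO — not reachable within 3 firings

depth 0: 1 marking
depth 1: 3 markings reached so far
depth 2: 5 markings reached so far
depth 3: 7 markings reached so far
target is not among the 7 markings reachable within 3 steps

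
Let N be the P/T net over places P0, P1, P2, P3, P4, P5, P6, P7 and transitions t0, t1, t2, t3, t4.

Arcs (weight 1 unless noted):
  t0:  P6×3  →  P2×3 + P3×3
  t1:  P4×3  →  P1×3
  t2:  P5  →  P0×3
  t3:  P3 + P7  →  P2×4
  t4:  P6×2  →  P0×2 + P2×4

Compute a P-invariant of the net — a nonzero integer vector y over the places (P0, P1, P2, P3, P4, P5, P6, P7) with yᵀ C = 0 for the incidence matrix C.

y = (P0:0, P1:1, P2:0, P3:0, P4:1, P5:0, P6:0, P7:0)

Incidence matrix C (rows=places, cols=transitions):
       t0   t1   t2   t3   t4
   P0   0    0    3    0    2
   P1   0    3    0    0    0
   P2   3    0    0    4    4
   P3   3    0    0   -1    0
   P4   0   -3    0    0    0
   P5   0    0   -1    0    0
   P6  -3    0    0    0   -2
   P7   0    0    0   -1    0

Candidate y = [0, 1, 0, 0, 1, 0, 0, 0]; check y·C column-wise:
  col t0: 1·0 + 0·3 + 0·3 + 1·0 + 0·-3 = 0
  col t1: 1·3 + 1·-3 = 0
  col t2: 0·3 + 1·0 + 1·0 + 0·-1 = 0
  col t3: 1·0 + 0·4 + 0·-1 + 1·0 + 0·-1 = 0
  col t4: 0·2 + 1·0 + 0·4 + 1·0 + 0·-2 = 0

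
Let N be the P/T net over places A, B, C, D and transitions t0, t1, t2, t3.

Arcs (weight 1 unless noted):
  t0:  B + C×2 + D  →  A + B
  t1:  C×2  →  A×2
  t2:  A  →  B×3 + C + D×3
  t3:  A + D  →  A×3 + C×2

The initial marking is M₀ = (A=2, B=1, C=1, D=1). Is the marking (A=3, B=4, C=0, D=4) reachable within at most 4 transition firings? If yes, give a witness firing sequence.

step 1: fire t2:  (A=2, B=1, C=1, D=1) → (A=1, B=4, C=2, D=4)
step 2: fire t1:  (A=1, B=4, C=2, D=4) → (A=3, B=4, C=0, D=4)

YES — reachable via ⟨t2, t1⟩ (2 firings)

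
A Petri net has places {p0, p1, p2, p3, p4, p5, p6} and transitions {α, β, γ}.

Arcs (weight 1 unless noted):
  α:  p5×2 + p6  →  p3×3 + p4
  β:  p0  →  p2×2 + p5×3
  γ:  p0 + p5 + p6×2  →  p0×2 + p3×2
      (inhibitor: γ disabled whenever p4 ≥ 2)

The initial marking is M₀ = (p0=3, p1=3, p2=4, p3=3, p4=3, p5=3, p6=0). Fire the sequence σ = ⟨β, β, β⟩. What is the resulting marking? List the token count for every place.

step 1: fire β:  (p0=3, p1=3, p2=4, p3=3, p4=3, p5=3, p6=0) → (p0=2, p1=3, p2=6, p3=3, p4=3, p5=6, p6=0)
step 2: fire β:  (p0=2, p1=3, p2=6, p3=3, p4=3, p5=6, p6=0) → (p0=1, p1=3, p2=8, p3=3, p4=3, p5=9, p6=0)
step 3: fire β:  (p0=1, p1=3, p2=8, p3=3, p4=3, p5=9, p6=0) → (p0=0, p1=3, p2=10, p3=3, p4=3, p5=12, p6=0)

(p0=0, p1=3, p2=10, p3=3, p4=3, p5=12, p6=0)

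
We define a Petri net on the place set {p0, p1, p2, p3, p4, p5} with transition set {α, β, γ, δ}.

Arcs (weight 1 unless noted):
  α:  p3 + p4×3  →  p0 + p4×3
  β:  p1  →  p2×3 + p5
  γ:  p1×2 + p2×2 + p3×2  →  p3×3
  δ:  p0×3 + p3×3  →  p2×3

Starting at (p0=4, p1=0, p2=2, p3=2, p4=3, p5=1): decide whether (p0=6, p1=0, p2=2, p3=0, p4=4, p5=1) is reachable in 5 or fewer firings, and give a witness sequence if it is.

depth 0: 1 marking
depth 1: 2 markings reached so far
depth 2: 3 markings reached so far
depth 3: 3 markings reached so far
(frontier empty at depth 3; search complete)
target is not among the 3 markings reachable within 5 steps

NO — not reachable within 5 firings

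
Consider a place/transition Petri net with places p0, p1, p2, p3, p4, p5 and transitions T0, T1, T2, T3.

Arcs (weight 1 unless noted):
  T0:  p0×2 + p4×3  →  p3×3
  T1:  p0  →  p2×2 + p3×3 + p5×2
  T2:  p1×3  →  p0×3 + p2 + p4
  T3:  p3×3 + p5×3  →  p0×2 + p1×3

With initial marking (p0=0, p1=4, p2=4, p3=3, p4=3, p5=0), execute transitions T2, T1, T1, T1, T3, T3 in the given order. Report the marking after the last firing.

(p0=4, p1=7, p2=11, p3=6, p4=4, p5=0)

step 1: fire T2:  (p0=0, p1=4, p2=4, p3=3, p4=3, p5=0) → (p0=3, p1=1, p2=5, p3=3, p4=4, p5=0)
step 2: fire T1:  (p0=3, p1=1, p2=5, p3=3, p4=4, p5=0) → (p0=2, p1=1, p2=7, p3=6, p4=4, p5=2)
step 3: fire T1:  (p0=2, p1=1, p2=7, p3=6, p4=4, p5=2) → (p0=1, p1=1, p2=9, p3=9, p4=4, p5=4)
step 4: fire T1:  (p0=1, p1=1, p2=9, p3=9, p4=4, p5=4) → (p0=0, p1=1, p2=11, p3=12, p4=4, p5=6)
step 5: fire T3:  (p0=0, p1=1, p2=11, p3=12, p4=4, p5=6) → (p0=2, p1=4, p2=11, p3=9, p4=4, p5=3)
step 6: fire T3:  (p0=2, p1=4, p2=11, p3=9, p4=4, p5=3) → (p0=4, p1=7, p2=11, p3=6, p4=4, p5=0)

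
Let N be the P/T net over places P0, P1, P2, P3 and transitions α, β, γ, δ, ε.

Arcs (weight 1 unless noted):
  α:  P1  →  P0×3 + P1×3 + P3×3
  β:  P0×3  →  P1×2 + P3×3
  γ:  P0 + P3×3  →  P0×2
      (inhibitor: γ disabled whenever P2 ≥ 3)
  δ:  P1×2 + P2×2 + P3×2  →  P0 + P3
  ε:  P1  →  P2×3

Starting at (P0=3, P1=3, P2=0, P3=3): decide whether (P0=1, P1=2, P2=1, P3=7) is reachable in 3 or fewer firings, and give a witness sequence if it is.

NO — not reachable within 3 firings

depth 0: 1 marking
depth 1: 5 markings reached so far
depth 2: 14 markings reached so far
depth 3: 31 markings reached so far
target is not among the 31 markings reachable within 3 steps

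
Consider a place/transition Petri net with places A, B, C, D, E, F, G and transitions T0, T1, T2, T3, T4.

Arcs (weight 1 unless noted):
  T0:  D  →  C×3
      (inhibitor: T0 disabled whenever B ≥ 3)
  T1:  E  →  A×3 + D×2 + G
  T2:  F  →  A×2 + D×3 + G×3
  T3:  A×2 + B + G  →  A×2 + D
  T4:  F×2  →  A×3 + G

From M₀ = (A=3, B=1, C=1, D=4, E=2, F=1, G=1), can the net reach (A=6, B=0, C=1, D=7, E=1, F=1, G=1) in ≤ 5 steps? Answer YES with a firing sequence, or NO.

YES — reachable via ⟨T1, T3⟩ (2 firings)

step 1: fire T1:  (A=3, B=1, C=1, D=4, E=2, F=1, G=1) → (A=6, B=1, C=1, D=6, E=1, F=1, G=2)
step 2: fire T3:  (A=6, B=1, C=1, D=6, E=1, F=1, G=2) → (A=6, B=0, C=1, D=7, E=1, F=1, G=1)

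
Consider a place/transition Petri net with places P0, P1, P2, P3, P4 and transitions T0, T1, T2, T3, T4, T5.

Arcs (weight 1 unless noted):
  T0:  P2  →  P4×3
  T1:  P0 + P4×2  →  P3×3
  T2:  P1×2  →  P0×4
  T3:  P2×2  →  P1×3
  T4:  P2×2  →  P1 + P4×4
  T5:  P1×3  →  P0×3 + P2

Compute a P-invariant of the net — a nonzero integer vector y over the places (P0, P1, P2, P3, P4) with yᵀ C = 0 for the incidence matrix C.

y = (P0:1, P1:2, P2:3, P3:1, P4:1)

Incidence matrix C (rows=places, cols=transitions):
       T0   T1   T2   T3   T4   T5
   P0   0   -1    4    0    0    3
   P1   0    0   -2    3    1   -3
   P2  -1    0    0   -2   -2    1
   P3   0    3    0    0    0    0
   P4   3   -2    0    0    4    0

Candidate y = [1, 2, 3, 1, 1]; check y·C column-wise:
  col T0: 1·0 + 2·0 + 3·-1 + 1·0 + 1·3 = 0
  col T1: 1·-1 + 2·0 + 3·0 + 1·3 + 1·-2 = 0
  col T2: 1·4 + 2·-2 + 3·0 + 1·0 + 1·0 = 0
  col T3: 1·0 + 2·3 + 3·-2 + 1·0 + 1·0 = 0
  col T4: 1·0 + 2·1 + 3·-2 + 1·0 + 1·4 = 0
  col T5: 1·3 + 2·-3 + 3·1 + 1·0 + 1·0 = 0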